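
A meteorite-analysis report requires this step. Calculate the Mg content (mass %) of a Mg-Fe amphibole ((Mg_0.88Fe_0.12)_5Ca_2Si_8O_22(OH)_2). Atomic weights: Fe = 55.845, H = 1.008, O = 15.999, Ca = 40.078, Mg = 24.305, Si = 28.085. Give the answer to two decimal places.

Formula mass = 4.40·24.305 + 0.60·55.845 + 2·40.078 + 8·28.085 + 24·15.999 + 2·1.008 = 831.277 g/mol, of which 106.942 g is Mg.
So Mg makes up 106.942/831.277 = 0.1286 of the mass, i.e. 12.86%.

12.86 mass %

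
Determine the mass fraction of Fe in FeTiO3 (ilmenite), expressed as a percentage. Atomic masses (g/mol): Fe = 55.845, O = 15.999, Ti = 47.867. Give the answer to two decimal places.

Formula mass = 1·55.845 + 1·47.867 + 3·15.999 = 151.709 g/mol, of which 55.845 g is Fe.
So Fe makes up 55.845/151.709 = 0.3681 of the mass, i.e. 36.81%.

36.81 weight percent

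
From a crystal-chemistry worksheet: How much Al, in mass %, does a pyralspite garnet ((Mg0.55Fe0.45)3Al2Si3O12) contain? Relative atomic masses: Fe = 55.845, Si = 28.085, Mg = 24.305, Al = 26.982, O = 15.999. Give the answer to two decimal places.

M((Mg0.55Fe0.45)3Al2Si3O12) = 445.701 g/mol.
Al contributes 2 × 26.982 = 53.964 g per mole.
53.964/445.701 = 0.1211 → 12.11%.

12.11 mass %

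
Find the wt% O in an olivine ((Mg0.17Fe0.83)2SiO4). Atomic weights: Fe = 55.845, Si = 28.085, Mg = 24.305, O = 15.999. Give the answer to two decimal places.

33.15 wt%

M((Mg0.17Fe0.83)2SiO4) = 193.047 g/mol.
O contributes 4 × 15.999 = 63.996 g per mole.
63.996/193.047 = 0.3315 → 33.15%.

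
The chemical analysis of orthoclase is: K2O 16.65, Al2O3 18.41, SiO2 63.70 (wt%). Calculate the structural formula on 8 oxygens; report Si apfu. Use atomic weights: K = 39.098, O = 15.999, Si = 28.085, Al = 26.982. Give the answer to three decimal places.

16.65 wt% K2O ÷ 94.195 g/mol = 0.17676 mol, giving 0.35352 K and 0.17676 O.
18.41 wt% Al2O3 ÷ 101.961 g/mol = 0.18056 mol, giving 0.36112 Al and 0.54168 O.
63.70 wt% SiO2 ÷ 60.083 g/mol = 1.06020 mol, giving 1.06020 Si and 2.12040 O.
Oxygen sums to 2.83884; scaling by 8/2.83884 = 2.81805 puts the formula on 8 O.
Si: 1.06020 × 2.81805 = 2.988 atoms per formula unit.

2.988 Si apfu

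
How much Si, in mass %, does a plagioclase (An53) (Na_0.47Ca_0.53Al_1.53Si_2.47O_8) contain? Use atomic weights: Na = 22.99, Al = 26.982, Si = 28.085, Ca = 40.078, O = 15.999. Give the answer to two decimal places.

25.63 mass %

M(Na_0.47Ca_0.53Al_1.53Si_2.47O_8) = 270.691 g/mol.
Si contributes 2.47 × 28.085 = 69.370 g per mole.
69.370/270.691 = 0.2563 → 25.63%.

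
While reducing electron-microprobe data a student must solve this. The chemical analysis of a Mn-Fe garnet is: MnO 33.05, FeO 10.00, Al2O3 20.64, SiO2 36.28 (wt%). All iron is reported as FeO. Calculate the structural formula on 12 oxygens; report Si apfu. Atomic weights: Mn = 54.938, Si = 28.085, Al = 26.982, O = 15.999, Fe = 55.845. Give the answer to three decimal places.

2.994 Si apfu

MnO (M=70.937): mol = 0.46591; Mn = 0.46591, O = 0.46591.
FeO (M=71.844): mol = 0.13919; Fe = 0.13919, O = 0.13919.
Al2O3 (M=101.961): mol = 0.20243; Al = 0.40486, O = 0.60729.
SiO2 (M=60.083): mol = 0.60383; Si = 0.60383, O = 1.20766.
ΣO = 2.42005; factor = 12/ΣO = 4.95858.
Si apfu = 0.60383 × 4.95858 = 2.994.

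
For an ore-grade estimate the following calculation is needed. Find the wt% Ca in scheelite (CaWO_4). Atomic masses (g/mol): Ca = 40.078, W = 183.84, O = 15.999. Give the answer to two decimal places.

13.92 mass %

M(CaWO_4) = 287.914 g/mol.
Ca contributes 1 × 40.078 = 40.078 g per mole.
40.078/287.914 = 0.1392 → 13.92%.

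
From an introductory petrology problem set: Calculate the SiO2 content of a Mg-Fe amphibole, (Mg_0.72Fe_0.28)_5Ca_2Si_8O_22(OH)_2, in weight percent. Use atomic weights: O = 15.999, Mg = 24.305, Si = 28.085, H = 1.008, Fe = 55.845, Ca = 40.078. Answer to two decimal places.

Formula mass = 856.509 g/mol.
8 Si → 8.0000 mol SiO2 per formula unit; M(SiO2) = 60.083, so SiO2 mass = 480.664 g.
480.664/856.509 × 100 = 56.12 wt%.

56.12 wt%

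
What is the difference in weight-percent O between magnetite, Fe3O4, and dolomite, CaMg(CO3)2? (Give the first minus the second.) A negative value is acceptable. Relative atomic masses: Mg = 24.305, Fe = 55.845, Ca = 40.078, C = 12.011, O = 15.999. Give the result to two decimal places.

M(Fe3O4) = 231.531 g/mol, so wt% O = 63.996/231.531 × 100 = 27.64%.
M(CaMg(CO3)2) = 184.399 g/mol, so wt% O = 95.994/184.399 × 100 = 52.06%.
27.64 − 52.06 = -24.42 pp.

-24.42 percentage points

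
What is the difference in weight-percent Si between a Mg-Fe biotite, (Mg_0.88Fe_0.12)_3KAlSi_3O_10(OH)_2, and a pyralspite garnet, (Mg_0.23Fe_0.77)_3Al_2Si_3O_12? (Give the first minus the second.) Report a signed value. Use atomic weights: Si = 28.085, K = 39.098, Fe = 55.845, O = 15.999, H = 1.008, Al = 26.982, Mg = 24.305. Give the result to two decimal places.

First mineral: 84.255 g Si in 428.608 g formula = 19.66 wt% Si.
Second mineral: 84.255 g Si in 475.979 g formula = 17.70 wt% Si.
19.66% − 17.70% gives a difference of 1.96 percentage points.

1.96 percentage points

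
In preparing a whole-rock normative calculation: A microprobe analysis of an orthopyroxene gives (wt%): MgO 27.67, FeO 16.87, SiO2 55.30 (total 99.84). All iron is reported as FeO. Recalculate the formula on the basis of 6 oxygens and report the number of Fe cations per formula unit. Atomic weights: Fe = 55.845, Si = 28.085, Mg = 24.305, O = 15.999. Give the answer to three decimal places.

0.510 Fe apfu

MgO (M=40.304): mol = 0.68653; Mg = 0.68653, O = 0.68653.
FeO (M=71.844): mol = 0.23481; Fe = 0.23481, O = 0.23481.
SiO2 (M=60.083): mol = 0.92039; Si = 0.92039, O = 1.84078.
ΣO = 2.76212; factor = 6/ΣO = 2.17224.
Fe apfu = 0.23481 × 2.17224 = 0.510.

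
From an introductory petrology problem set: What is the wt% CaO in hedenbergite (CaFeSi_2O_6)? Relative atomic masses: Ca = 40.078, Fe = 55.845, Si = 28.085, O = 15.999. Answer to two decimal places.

22.60 wt%

Molar mass of CaFeSi_2O_6 = 1×40.078 + 1×55.845 + 2×28.085 + 6×15.999 = 248.087 g/mol.
Each formula unit contains 1 Ca, equivalent to 1/1 = 1.0000 mol CaO.
M(CaO) = 1×40.078 + 1×15.999 = 56.077 g/mol.
Mass of CaO per formula unit = 1.0000 × 56.077 = 56.077 g.
CaO wt% = 56.077 / 248.087 × 100 = 22.60%.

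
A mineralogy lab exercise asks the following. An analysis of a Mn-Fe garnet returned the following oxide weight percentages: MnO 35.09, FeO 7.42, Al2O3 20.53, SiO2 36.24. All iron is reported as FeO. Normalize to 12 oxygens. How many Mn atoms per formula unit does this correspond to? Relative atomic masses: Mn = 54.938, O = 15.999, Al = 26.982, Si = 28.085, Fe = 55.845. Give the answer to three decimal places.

2.465 Mn apfu

MnO (M=70.937): mol = 0.49466; Mn = 0.49466, O = 0.49466.
FeO (M=71.844): mol = 0.10328; Fe = 0.10328, O = 0.10328.
Al2O3 (M=101.961): mol = 0.20135; Al = 0.40270, O = 0.60405.
SiO2 (M=60.083): mol = 0.60317; Si = 0.60317, O = 1.20634.
ΣO = 2.40833; factor = 12/ΣO = 4.98271.
Mn apfu = 0.49466 × 4.98271 = 2.465.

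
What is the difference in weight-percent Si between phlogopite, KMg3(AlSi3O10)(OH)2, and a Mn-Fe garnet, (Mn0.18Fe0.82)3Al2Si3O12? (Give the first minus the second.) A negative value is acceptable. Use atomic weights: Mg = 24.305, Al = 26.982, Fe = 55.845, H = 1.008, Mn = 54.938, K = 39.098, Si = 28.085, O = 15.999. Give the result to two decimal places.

M(KMg3(AlSi3O10)(OH)2) = 417.254 g/mol, so wt% Si = 84.255/417.254 × 100 = 20.19%.
M((Mn0.18Fe0.82)3Al2Si3O12) = 497.252 g/mol, so wt% Si = 84.255/497.252 × 100 = 16.94%.
20.19 − 16.94 = 3.25 pp.

3.25 percentage points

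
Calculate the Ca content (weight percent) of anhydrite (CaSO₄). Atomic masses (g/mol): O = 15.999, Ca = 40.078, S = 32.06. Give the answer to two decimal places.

Formula mass = 1·40.078 + 1·32.06 + 4·15.999 = 136.134 g/mol, of which 40.078 g is Ca.
So Ca makes up 40.078/136.134 = 0.2944 of the mass, i.e. 29.44%.

29.44 weight percent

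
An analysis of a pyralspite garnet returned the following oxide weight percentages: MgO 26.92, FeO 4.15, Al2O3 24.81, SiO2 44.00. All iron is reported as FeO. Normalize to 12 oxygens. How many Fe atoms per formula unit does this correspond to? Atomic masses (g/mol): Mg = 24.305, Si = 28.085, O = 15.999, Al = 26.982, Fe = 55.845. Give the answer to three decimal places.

0.237 Fe apfu

26.92 wt% MgO ÷ 40.304 g/mol = 0.66792 mol, giving 0.66792 Mg and 0.66792 O.
4.15 wt% FeO ÷ 71.844 g/mol = 0.05776 mol, giving 0.05776 Fe and 0.05776 O.
24.81 wt% Al2O3 ÷ 101.961 g/mol = 0.24333 mol, giving 0.48666 Al and 0.72999 O.
44.00 wt% SiO2 ÷ 60.083 g/mol = 0.73232 mol, giving 0.73232 Si and 1.46464 O.
Oxygen sums to 2.92031; scaling by 12/2.92031 = 4.10915 puts the formula on 12 O.
Fe: 0.05776 × 4.10915 = 0.237 atoms per formula unit.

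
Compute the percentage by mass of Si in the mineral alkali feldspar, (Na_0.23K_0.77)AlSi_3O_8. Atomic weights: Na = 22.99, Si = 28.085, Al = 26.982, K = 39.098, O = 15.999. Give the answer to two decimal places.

30.68 wt%

Molar mass of (Na_0.23K_0.77)AlSi_3O_8: 0.23×22.99 + 0.77×39.098 + 1×26.982 + 3×28.085 + 8×15.999 = 274.622 g/mol.
Mass of Si per formula unit: 3 × 28.085 = 84.255 g.
Weight fraction Si = 84.255 / 274.622 = 0.3068.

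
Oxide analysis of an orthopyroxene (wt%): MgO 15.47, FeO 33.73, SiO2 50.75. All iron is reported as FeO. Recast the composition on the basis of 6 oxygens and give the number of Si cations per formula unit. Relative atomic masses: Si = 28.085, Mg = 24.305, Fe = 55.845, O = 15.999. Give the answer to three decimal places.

MgO (M=40.304): mol = 0.38383; Mg = 0.38383, O = 0.38383.
FeO (M=71.844): mol = 0.46949; Fe = 0.46949, O = 0.46949.
SiO2 (M=60.083): mol = 0.84466; Si = 0.84466, O = 1.68932.
ΣO = 2.54264; factor = 6/ΣO = 2.35975.
Si apfu = 0.84466 × 2.35975 = 1.993.

1.993 Si apfu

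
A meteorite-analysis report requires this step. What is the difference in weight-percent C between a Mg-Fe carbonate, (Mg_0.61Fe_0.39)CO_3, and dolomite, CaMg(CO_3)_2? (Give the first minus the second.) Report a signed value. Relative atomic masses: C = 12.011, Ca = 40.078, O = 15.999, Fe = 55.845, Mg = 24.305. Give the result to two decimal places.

First mineral: 12.011 g C in 96.614 g formula = 12.43 wt% C.
Second mineral: 24.022 g C in 184.399 g formula = 13.03 wt% C.
12.43% − 13.03% gives a difference of -0.60 percentage points.

-0.60 percentage points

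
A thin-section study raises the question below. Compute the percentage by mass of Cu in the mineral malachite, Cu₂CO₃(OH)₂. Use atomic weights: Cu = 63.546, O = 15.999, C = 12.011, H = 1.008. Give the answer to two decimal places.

57.48 weight percent

M(Cu₂CO₃(OH)₂) = 221.114 g/mol.
Cu contributes 2 × 63.546 = 127.092 g per mole.
127.092/221.114 = 0.5748 → 57.48%.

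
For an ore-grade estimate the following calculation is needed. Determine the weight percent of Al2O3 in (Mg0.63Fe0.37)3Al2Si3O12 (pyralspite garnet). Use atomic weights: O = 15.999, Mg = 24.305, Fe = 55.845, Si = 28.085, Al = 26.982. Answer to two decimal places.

M((Mg0.63Fe0.37)3Al2Si3O12) = 438.131 g/mol; M(Al2O3) = 101.961 g/mol.
Moles Al2O3 per formula unit = 2 Al ÷ 2 = 1.0000.
Al2O3 fraction = (1.0000 × 101.961) / 438.131 = 101.961/438.131 = 0.2327.

23.27 wt%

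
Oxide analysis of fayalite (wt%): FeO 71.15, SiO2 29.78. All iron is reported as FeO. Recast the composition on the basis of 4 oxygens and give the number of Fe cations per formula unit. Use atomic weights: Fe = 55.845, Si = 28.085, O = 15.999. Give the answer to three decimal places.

FeO: 71.15/71.844 = 0.99034 mol → 0.99034 mol Fe, 0.99034 mol O.
SiO2: 29.78/60.083 = 0.49565 mol → 0.49565 mol Si, 0.99130 mol O.
Total oxygen = 1.98164 mol. Normalization factor = 4/1.98164 = 2.01853.
Fe per 4 O = 0.99034 × 2.01853 = 1.999.

1.999 Fe apfu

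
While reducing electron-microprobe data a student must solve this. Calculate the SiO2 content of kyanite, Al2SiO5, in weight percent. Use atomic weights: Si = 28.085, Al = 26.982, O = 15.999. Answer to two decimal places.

37.08 wt%

Molar mass of Al2SiO5 = 2*26.982 + 1*28.085 + 5*15.999 = 162.044 g/mol.
Each formula unit contains 1 Si, equivalent to 1/1 = 1.0000 mol SiO2.
M(SiO2) = 1×28.085 + 2×15.999 = 60.083 g/mol.
Mass of SiO2 per formula unit = 1.0000 × 60.083 = 60.083 g.
SiO2 wt% = 60.083 / 162.044 × 100 = 37.08%.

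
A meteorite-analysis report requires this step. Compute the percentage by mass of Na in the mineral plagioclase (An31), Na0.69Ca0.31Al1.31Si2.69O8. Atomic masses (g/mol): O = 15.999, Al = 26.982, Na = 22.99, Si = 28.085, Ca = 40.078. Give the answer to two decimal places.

5.94 mass %

Molar mass of Na0.69Ca0.31Al1.31Si2.69O8: 0.69*22.99 + 0.31*40.078 + 1.31*26.982 + 2.69*28.085 + 8*15.999 = 267.174 g/mol.
Mass of Na per formula unit: 0.69 × 22.99 = 15.863 g.
Weight fraction Na = 15.863 / 267.174 = 0.0594.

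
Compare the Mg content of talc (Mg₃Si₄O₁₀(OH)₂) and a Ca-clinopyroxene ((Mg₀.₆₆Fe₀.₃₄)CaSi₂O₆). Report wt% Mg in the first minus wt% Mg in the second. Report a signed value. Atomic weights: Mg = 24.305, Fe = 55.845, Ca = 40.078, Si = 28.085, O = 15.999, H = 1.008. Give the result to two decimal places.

Mg in Mg₃Si₄O₁₀(OH)₂: molar mass 379.259 g/mol; 3×24.305 = 72.915 g → 19.23 wt%.
Mg in (Mg₀.₆₆Fe₀.₃₄)CaSi₂O₆: molar mass 227.271 g/mol; 0.66×24.305 = 16.041 g → 7.06 wt%.
Difference = 19.23 − 7.06 = 12.17 percentage points.

12.17 percentage points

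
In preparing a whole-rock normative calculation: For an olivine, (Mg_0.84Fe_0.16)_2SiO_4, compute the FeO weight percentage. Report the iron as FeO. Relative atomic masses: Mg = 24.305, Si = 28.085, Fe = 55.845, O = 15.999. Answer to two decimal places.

Formula mass = 150.784 g/mol.
0.32 Fe → 0.3200 mol FeO per formula unit; M(FeO) = 71.844, so FeO mass = 22.990 g.
22.990/150.784 × 100 = 15.25 wt%.

15.25 wt%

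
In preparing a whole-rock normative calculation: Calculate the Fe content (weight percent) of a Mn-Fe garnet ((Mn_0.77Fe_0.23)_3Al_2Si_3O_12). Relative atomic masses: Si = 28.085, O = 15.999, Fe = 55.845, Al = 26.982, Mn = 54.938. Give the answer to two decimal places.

7.77 weight percent

Molar mass of (Mn_0.77Fe_0.23)_3Al_2Si_3O_12: 2.31×54.938 + 0.69×55.845 + 2×26.982 + 3×28.085 + 12×15.999 = 495.647 g/mol.
Mass of Fe per formula unit: 0.69 × 55.845 = 38.533 g.
Weight fraction Fe = 38.533 / 495.647 = 0.0777.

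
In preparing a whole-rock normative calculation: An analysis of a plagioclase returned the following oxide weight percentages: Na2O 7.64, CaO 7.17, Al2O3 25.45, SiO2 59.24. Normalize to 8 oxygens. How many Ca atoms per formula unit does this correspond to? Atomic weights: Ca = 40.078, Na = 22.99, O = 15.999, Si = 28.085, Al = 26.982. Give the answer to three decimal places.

0.344 Ca apfu

Na2O: 7.64/61.979 = 0.12327 mol → 0.24654 mol Na, 0.12327 mol O.
CaO: 7.17/56.077 = 0.12786 mol → 0.12786 mol Ca, 0.12786 mol O.
Al2O3: 25.45/101.961 = 0.24961 mol → 0.49922 mol Al, 0.74883 mol O.
SiO2: 59.24/60.083 = 0.98597 mol → 0.98597 mol Si, 1.97194 mol O.
Total oxygen = 2.97190 mol. Normalization factor = 8/2.97190 = 2.69188.
Ca per 8 O = 0.12786 × 2.69188 = 0.344.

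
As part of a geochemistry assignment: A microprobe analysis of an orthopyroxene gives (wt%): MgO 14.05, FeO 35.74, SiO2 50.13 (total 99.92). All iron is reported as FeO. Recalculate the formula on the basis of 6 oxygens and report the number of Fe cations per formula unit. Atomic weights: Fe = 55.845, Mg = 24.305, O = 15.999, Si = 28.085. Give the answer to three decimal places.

14.05 wt% MgO ÷ 40.304 g/mol = 0.34860 mol, giving 0.34860 Mg and 0.34860 O.
35.74 wt% FeO ÷ 71.844 g/mol = 0.49747 mol, giving 0.49747 Fe and 0.49747 O.
50.13 wt% SiO2 ÷ 60.083 g/mol = 0.83435 mol, giving 0.83435 Si and 1.66870 O.
Oxygen sums to 2.51477; scaling by 6/2.51477 = 2.38590 puts the formula on 6 O.
Fe: 0.49747 × 2.38590 = 1.187 atoms per formula unit.

1.187 Fe apfu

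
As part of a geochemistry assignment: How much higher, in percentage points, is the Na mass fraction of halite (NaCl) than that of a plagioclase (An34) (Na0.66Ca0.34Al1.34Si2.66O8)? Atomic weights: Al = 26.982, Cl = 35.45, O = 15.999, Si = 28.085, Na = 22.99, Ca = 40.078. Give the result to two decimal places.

33.67 percentage points

First mineral: 22.990 g Na in 58.440 g formula = 39.34 wt% Na.
Second mineral: 15.173 g Na in 267.654 g formula = 5.67 wt% Na.
39.34% − 5.67% gives a difference of 33.67 percentage points.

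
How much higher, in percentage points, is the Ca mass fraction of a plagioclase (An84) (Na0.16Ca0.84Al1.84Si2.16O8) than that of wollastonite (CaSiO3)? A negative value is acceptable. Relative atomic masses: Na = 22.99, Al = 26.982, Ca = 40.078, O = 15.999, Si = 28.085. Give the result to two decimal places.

Ca in Na0.16Ca0.84Al1.84Si2.16O8: molar mass 275.646 g/mol; 0.84×40.078 = 33.666 g → 12.21 wt%.
Ca in CaSiO3: molar mass 116.160 g/mol; 1×40.078 = 40.078 g → 34.50 wt%.
Difference = 12.21 − 34.50 = -22.29 percentage points.

-22.29 percentage points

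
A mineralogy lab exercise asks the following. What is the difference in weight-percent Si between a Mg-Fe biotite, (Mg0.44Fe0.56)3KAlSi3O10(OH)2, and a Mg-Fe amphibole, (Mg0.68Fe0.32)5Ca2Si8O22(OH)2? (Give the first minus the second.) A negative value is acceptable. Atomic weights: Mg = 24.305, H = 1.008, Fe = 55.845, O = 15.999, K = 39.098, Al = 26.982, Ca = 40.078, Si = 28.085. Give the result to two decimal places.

-8.12 percentage points

Si in (Mg0.44Fe0.56)3KAlSi3O10(OH)2: molar mass 470.241 g/mol; 3×28.085 = 84.255 g → 17.92 wt%.
Si in (Mg0.68Fe0.32)5Ca2Si8O22(OH)2: molar mass 862.817 g/mol; 8×28.085 = 224.680 g → 26.04 wt%.
Difference = 17.92 − 26.04 = -8.12 percentage points.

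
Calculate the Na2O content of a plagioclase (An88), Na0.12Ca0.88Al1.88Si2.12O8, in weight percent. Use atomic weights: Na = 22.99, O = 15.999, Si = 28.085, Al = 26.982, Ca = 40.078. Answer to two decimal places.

1.35 wt%

M(Na0.12Ca0.88Al1.88Si2.12O8) = 276.286 g/mol; M(Na2O) = 61.979 g/mol.
Moles Na2O per formula unit = 0.12 Na ÷ 2 = 0.0600.
Na2O fraction = (0.0600 × 61.979) / 276.286 = 3.719/276.286 = 0.0135.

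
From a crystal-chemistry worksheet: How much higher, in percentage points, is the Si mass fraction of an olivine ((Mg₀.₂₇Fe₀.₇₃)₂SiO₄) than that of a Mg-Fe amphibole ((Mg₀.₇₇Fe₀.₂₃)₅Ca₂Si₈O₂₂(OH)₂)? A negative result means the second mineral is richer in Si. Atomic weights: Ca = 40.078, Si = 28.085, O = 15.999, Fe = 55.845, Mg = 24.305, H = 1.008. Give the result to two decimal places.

First mineral: 28.085 g Si in 186.739 g formula = 15.04 wt% Si.
Second mineral: 224.680 g Si in 848.624 g formula = 26.48 wt% Si.
15.04% − 26.48% gives a difference of -11.44 percentage points.

-11.44 percentage points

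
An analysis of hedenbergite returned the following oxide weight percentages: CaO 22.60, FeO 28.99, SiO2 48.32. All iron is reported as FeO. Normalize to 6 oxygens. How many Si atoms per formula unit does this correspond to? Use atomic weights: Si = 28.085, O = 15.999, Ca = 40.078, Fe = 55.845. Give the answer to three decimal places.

22.60 wt% CaO ÷ 56.077 g/mol = 0.40302 mol, giving 0.40302 Ca and 0.40302 O.
28.99 wt% FeO ÷ 71.844 g/mol = 0.40351 mol, giving 0.40351 Fe and 0.40351 O.
48.32 wt% SiO2 ÷ 60.083 g/mol = 0.80422 mol, giving 0.80422 Si and 1.60844 O.
Oxygen sums to 2.41497; scaling by 6/2.41497 = 2.48450 puts the formula on 6 O.
Si: 0.80422 × 2.48450 = 1.998 atoms per formula unit.

1.998 Si apfu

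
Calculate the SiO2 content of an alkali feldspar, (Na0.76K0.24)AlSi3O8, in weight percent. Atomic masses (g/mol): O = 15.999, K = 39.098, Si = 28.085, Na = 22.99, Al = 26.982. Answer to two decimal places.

67.74 wt%

Formula mass = 266.085 g/mol.
3 Si → 3.0000 mol SiO2 per formula unit; M(SiO2) = 60.083, so SiO2 mass = 180.249 g.
180.249/266.085 × 100 = 67.74 wt%.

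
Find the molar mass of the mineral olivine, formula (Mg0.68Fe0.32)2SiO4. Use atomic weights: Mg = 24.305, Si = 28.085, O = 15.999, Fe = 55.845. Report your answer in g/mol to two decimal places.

160.88 g/mol

The formula mass is the sum 1.36*24.305 + 0.64*55.845 + 1*28.085 + 4*15.999.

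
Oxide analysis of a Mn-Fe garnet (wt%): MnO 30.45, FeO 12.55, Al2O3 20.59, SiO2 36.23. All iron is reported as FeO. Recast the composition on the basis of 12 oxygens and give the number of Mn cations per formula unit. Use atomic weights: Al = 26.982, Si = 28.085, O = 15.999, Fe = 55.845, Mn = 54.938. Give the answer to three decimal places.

2.132 Mn apfu

30.45 wt% MnO ÷ 70.937 g/mol = 0.42925 mol, giving 0.42925 Mn and 0.42925 O.
12.55 wt% FeO ÷ 71.844 g/mol = 0.17468 mol, giving 0.17468 Fe and 0.17468 O.
20.59 wt% Al2O3 ÷ 101.961 g/mol = 0.20194 mol, giving 0.40388 Al and 0.60582 O.
36.23 wt% SiO2 ÷ 60.083 g/mol = 0.60300 mol, giving 0.60300 Si and 1.20600 O.
Oxygen sums to 2.41575; scaling by 12/2.41575 = 4.96740 puts the formula on 12 O.
Mn: 0.42925 × 4.96740 = 2.132 atoms per formula unit.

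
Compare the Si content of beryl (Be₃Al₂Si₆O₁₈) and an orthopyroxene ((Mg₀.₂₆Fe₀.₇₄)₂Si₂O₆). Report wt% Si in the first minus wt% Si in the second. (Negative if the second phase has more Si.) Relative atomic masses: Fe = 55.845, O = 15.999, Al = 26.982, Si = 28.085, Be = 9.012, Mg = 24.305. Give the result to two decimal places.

8.65 percentage points

M(Be₃Al₂Si₆O₁₈) = 537.492 g/mol, so wt% Si = 168.510/537.492 × 100 = 31.35%.
M((Mg₀.₂₆Fe₀.₇₄)₂Si₂O₆) = 247.453 g/mol, so wt% Si = 56.170/247.453 × 100 = 22.70%.
31.35 − 22.70 = 8.65 pp.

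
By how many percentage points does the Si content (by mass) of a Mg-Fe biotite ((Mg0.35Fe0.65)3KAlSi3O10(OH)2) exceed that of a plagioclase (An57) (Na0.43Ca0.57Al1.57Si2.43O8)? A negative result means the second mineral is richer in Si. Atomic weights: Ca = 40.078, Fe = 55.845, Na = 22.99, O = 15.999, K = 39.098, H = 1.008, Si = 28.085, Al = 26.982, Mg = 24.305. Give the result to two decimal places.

-7.55 percentage points

Si in (Mg0.35Fe0.65)3KAlSi3O10(OH)2: molar mass 478.757 g/mol; 3×28.085 = 84.255 g → 17.60 wt%.
Si in Na0.43Ca0.57Al1.57Si2.43O8: molar mass 271.330 g/mol; 2.43×28.085 = 68.247 g → 25.15 wt%.
Difference = 17.60 − 25.15 = -7.55 percentage points.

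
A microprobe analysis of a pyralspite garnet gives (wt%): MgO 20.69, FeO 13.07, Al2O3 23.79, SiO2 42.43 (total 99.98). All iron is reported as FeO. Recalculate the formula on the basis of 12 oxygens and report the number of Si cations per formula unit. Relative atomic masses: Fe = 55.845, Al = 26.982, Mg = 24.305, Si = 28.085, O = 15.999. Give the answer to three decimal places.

MgO: 20.69/40.304 = 0.51335 mol → 0.51335 mol Mg, 0.51335 mol O.
FeO: 13.07/71.844 = 0.18192 mol → 0.18192 mol Fe, 0.18192 mol O.
Al2O3: 23.79/101.961 = 0.23332 mol → 0.46664 mol Al, 0.69996 mol O.
SiO2: 42.43/60.083 = 0.70619 mol → 0.70619 mol Si, 1.41238 mol O.
Total oxygen = 2.80761 mol. Normalization factor = 12/2.80761 = 4.27410.
Si per 12 O = 0.70619 × 4.27410 = 3.018.

3.018 Si apfu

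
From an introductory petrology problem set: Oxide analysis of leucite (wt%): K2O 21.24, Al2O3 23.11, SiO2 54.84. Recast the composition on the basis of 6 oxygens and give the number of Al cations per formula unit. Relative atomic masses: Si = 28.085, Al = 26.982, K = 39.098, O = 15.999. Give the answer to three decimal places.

0.996 Al apfu

K2O (M=94.195): mol = 0.22549; K = 0.45098, O = 0.22549.
Al2O3 (M=101.961): mol = 0.22666; Al = 0.45332, O = 0.67998.
SiO2 (M=60.083): mol = 0.91274; Si = 0.91274, O = 1.82548.
ΣO = 2.73095; factor = 6/ΣO = 2.19704.
Al apfu = 0.45332 × 2.19704 = 0.996.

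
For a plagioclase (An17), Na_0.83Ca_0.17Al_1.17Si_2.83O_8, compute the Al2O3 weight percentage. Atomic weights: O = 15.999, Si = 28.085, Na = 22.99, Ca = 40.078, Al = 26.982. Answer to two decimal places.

22.51 wt%

Molar mass of Na_0.83Ca_0.17Al_1.17Si_2.83O_8 = 0.83×22.99 + 0.17×40.078 + 1.17×26.982 + 2.83×28.085 + 8×15.999 = 264.936 g/mol.
Each formula unit contains 1.17 Al, equivalent to 1.17/2 = 0.5850 mol Al2O3.
M(Al2O3) = 2×26.982 + 3×15.999 = 101.961 g/mol.
Mass of Al2O3 per formula unit = 0.5850 × 101.961 = 59.647 g.
Al2O3 wt% = 59.647 / 264.936 × 100 = 22.51%.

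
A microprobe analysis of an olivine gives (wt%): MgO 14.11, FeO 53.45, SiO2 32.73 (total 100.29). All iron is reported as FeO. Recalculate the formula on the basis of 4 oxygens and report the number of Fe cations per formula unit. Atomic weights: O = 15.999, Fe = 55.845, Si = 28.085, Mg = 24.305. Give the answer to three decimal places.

14.11 wt% MgO ÷ 40.304 g/mol = 0.35009 mol, giving 0.35009 Mg and 0.35009 O.
53.45 wt% FeO ÷ 71.844 g/mol = 0.74397 mol, giving 0.74397 Fe and 0.74397 O.
32.73 wt% SiO2 ÷ 60.083 g/mol = 0.54475 mol, giving 0.54475 Si and 1.08950 O.
Oxygen sums to 2.18356; scaling by 4/2.18356 = 1.83187 puts the formula on 4 O.
Fe: 0.74397 × 1.83187 = 1.363 atoms per formula unit.

1.363 Fe apfu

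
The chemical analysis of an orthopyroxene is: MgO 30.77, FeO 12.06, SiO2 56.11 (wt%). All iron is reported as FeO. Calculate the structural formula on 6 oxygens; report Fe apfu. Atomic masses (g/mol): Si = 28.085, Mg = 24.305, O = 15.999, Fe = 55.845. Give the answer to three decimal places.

0.360 Fe apfu

MgO (M=40.304): mol = 0.76345; Mg = 0.76345, O = 0.76345.
FeO (M=71.844): mol = 0.16786; Fe = 0.16786, O = 0.16786.
SiO2 (M=60.083): mol = 0.93387; Si = 0.93387, O = 1.86774.
ΣO = 2.79905; factor = 6/ΣO = 2.14358.
Fe apfu = 0.16786 × 2.14358 = 0.360.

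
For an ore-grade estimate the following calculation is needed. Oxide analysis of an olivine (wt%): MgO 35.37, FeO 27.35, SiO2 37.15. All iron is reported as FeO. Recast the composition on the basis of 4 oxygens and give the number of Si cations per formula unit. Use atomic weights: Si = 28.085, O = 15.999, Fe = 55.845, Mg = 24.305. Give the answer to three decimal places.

0.991 Si apfu

35.37 wt% MgO ÷ 40.304 g/mol = 0.87758 mol, giving 0.87758 Mg and 0.87758 O.
27.35 wt% FeO ÷ 71.844 g/mol = 0.38069 mol, giving 0.38069 Fe and 0.38069 O.
37.15 wt% SiO2 ÷ 60.083 g/mol = 0.61831 mol, giving 0.61831 Si and 1.23662 O.
Oxygen sums to 2.49489; scaling by 4/2.49489 = 1.60328 puts the formula on 4 O.
Si: 0.61831 × 1.60328 = 0.991 atoms per formula unit.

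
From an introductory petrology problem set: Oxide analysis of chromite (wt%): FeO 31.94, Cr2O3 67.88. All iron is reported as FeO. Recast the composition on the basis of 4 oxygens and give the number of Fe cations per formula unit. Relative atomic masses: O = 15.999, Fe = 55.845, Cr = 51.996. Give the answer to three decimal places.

31.94 wt% FeO ÷ 71.844 g/mol = 0.44457 mol, giving 0.44457 Fe and 0.44457 O.
67.88 wt% Cr2O3 ÷ 151.989 g/mol = 0.44661 mol, giving 0.89322 Cr and 1.33983 O.
Oxygen sums to 1.78440; scaling by 4/1.78440 = 2.24165 puts the formula on 4 O.
Fe: 0.44457 × 2.24165 = 0.997 atoms per formula unit.

0.997 Fe apfu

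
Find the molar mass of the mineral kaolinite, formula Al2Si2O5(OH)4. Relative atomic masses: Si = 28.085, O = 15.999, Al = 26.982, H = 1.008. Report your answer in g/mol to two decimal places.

The formula mass is the sum 2(26.982) + 2(28.085) + 9(15.999) + 4(1.008).

258.16 g/mol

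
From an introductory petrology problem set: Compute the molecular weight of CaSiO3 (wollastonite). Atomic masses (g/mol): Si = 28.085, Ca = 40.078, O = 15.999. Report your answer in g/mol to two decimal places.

Ca: 1 × 40.078 = 40.0780
Si: 1 × 28.085 = 28.0850
O: 3 × 15.999 = 47.9970
Summing the contributions gives the formula mass.

116.16 g/mol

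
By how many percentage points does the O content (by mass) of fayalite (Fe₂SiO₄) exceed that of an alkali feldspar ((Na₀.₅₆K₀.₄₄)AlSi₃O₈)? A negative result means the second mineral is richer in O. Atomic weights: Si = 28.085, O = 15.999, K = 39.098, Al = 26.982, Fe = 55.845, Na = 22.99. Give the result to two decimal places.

First mineral: 63.996 g O in 203.771 g formula = 31.41 wt% O.
Second mineral: 127.992 g O in 269.307 g formula = 47.53 wt% O.
31.41% − 47.53% gives a difference of -16.12 percentage points.

-16.12 percentage points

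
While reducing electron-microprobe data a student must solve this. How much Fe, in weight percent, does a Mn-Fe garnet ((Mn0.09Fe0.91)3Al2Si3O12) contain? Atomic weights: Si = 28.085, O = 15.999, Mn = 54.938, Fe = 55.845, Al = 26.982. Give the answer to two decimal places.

Formula mass = 0.27·54.938 + 2.73·55.845 + 2·26.982 + 3·28.085 + 12·15.999 = 497.497 g/mol, of which 152.457 g is Fe.
So Fe makes up 152.457/497.497 = 0.3064 of the mass, i.e. 30.64%.

30.64 weight percent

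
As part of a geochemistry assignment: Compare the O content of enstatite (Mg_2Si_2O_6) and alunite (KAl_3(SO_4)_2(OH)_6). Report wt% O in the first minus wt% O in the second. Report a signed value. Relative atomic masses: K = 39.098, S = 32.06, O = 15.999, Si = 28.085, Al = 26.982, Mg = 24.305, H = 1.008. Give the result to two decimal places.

M(Mg_2Si_2O_6) = 200.774 g/mol, so wt% O = 95.994/200.774 × 100 = 47.81%.
M(KAl_3(SO_4)_2(OH)_6) = 414.198 g/mol, so wt% O = 223.986/414.198 × 100 = 54.08%.
47.81 − 54.08 = -6.27 pp.

-6.27 percentage points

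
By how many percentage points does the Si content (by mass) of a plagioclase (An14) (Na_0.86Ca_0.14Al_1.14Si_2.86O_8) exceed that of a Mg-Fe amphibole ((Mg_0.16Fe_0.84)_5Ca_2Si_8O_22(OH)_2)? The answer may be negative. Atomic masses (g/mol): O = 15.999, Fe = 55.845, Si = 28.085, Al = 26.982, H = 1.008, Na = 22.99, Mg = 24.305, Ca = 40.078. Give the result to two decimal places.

Si in Na_0.86Ca_0.14Al_1.14Si_2.86O_8: molar mass 264.457 g/mol; 2.86×28.085 = 80.323 g → 30.37 wt%.
Si in (Mg_0.16Fe_0.84)_5Ca_2Si_8O_22(OH)_2: molar mass 944.821 g/mol; 8×28.085 = 224.680 g → 23.78 wt%.
Difference = 30.37 − 23.78 = 6.59 percentage points.

6.59 percentage points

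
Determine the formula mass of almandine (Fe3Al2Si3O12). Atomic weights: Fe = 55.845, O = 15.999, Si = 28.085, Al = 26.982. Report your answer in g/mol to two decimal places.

497.74 g/mol

Fe: 3 × 55.845 = 167.5350
Al: 2 × 26.982 = 53.9640
Si: 3 × 28.085 = 84.2550
O: 12 × 15.999 = 191.9880
Summing the contributions gives the formula mass.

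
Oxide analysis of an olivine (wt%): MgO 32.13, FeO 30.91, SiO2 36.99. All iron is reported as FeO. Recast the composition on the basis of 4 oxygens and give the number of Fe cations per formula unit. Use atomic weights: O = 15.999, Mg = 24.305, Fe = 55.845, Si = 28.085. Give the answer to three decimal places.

MgO: 32.13/40.304 = 0.79719 mol → 0.79719 mol Mg, 0.79719 mol O.
FeO: 30.91/71.844 = 0.43024 mol → 0.43024 mol Fe, 0.43024 mol O.
SiO2: 36.99/60.083 = 0.61565 mol → 0.61565 mol Si, 1.23130 mol O.
Total oxygen = 2.45873 mol. Normalization factor = 4/2.45873 = 1.62686.
Fe per 4 O = 0.43024 × 1.62686 = 0.700.

0.700 Fe apfu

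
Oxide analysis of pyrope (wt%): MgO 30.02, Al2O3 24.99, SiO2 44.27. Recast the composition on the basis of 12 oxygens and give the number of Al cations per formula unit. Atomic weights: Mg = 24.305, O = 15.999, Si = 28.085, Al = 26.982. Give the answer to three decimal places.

MgO (M=40.304): mol = 0.74484; Mg = 0.74484, O = 0.74484.
Al2O3 (M=101.961): mol = 0.24509; Al = 0.49018, O = 0.73527.
SiO2 (M=60.083): mol = 0.73681; Si = 0.73681, O = 1.47362.
ΣO = 2.95373; factor = 12/ΣO = 4.06266.
Al apfu = 0.49018 × 4.06266 = 1.991.

1.991 Al apfu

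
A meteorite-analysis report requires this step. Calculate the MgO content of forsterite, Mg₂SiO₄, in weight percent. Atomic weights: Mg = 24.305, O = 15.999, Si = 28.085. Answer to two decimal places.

57.29 wt%

Molar mass of Mg₂SiO₄ = 2·24.305 + 1·28.085 + 4·15.999 = 140.691 g/mol.
Each formula unit contains 2 Mg, equivalent to 2/1 = 2.0000 mol MgO.
M(MgO) = 1×24.305 + 1×15.999 = 40.304 g/mol.
Mass of MgO per formula unit = 2.0000 × 40.304 = 80.608 g.
MgO wt% = 80.608 / 140.691 × 100 = 57.29%.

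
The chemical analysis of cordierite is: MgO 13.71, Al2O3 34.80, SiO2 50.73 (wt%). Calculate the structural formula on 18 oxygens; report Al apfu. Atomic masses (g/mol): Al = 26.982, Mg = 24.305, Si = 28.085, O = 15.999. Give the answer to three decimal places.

4.025 Al apfu

MgO (M=40.304): mol = 0.34016; Mg = 0.34016, O = 0.34016.
Al2O3 (M=101.961): mol = 0.34131; Al = 0.68262, O = 1.02393.
SiO2 (M=60.083): mol = 0.84433; Si = 0.84433, O = 1.68866.
ΣO = 3.05275; factor = 18/ΣO = 5.89632.
Al apfu = 0.68262 × 5.89632 = 4.025.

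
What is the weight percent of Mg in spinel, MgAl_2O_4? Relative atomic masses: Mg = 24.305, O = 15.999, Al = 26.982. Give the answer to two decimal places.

Formula mass = 1·24.305 + 2·26.982 + 4·15.999 = 142.265 g/mol, of which 24.305 g is Mg.
So Mg makes up 24.305/142.265 = 0.1708 of the mass, i.e. 17.08%.

17.08 mass %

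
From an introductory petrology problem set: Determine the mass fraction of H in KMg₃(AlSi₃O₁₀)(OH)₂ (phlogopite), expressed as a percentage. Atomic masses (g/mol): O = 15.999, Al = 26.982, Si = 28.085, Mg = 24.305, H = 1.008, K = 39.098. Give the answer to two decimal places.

0.48 weight percent

M(KMg₃(AlSi₃O₁₀)(OH)₂) = 417.254 g/mol.
H contributes 2 × 1.008 = 2.016 g per mole.
2.016/417.254 = 0.0048 → 0.48%.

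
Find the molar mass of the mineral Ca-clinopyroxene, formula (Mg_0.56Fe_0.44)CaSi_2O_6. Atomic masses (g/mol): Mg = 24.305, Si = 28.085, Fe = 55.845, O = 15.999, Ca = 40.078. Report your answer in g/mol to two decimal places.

M = 0.56(24.305) + 0.44(55.845) + 1(40.078) + 2(28.085) + 6(15.999)

230.42 g/mol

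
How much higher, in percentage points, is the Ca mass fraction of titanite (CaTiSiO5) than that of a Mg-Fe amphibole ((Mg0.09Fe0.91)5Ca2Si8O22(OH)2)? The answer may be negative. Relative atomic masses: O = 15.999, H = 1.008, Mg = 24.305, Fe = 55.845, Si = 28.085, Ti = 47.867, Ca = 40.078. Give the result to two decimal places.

M(CaTiSiO5) = 196.025 g/mol, so wt% Ca = 40.078/196.025 × 100 = 20.45%.
M((Mg0.09Fe0.91)5Ca2Si8O22(OH)2) = 955.860 g/mol, so wt% Ca = 80.156/955.860 × 100 = 8.39%.
20.45 − 8.39 = 12.06 pp.

12.06 percentage points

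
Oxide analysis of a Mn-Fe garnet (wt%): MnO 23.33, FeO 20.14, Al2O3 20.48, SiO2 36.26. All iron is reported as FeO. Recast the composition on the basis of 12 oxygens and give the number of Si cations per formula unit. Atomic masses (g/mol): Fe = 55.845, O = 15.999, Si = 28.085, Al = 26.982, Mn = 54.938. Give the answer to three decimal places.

MnO: 23.33/70.937 = 0.32888 mol → 0.32888 mol Mn, 0.32888 mol O.
FeO: 20.14/71.844 = 0.28033 mol → 0.28033 mol Fe, 0.28033 mol O.
Al2O3: 20.48/101.961 = 0.20086 mol → 0.40172 mol Al, 0.60258 mol O.
SiO2: 36.26/60.083 = 0.60350 mol → 0.60350 mol Si, 1.20700 mol O.
Total oxygen = 2.41879 mol. Normalization factor = 12/2.41879 = 4.96116.
Si per 12 O = 0.60350 × 4.96116 = 2.994.

2.994 Si apfu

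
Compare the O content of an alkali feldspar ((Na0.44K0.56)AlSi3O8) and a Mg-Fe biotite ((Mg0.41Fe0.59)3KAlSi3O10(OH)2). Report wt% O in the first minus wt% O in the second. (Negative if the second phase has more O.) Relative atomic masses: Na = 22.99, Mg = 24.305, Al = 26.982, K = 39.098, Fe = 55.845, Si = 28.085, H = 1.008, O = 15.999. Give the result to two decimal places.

O in (Na0.44K0.56)AlSi3O8: molar mass 271.239 g/mol; 8×15.999 = 127.992 g → 47.19 wt%.
O in (Mg0.41Fe0.59)3KAlSi3O10(OH)2: molar mass 473.080 g/mol; 12×15.999 = 191.988 g → 40.58 wt%.
Difference = 47.19 − 40.58 = 6.61 percentage points.

6.61 percentage points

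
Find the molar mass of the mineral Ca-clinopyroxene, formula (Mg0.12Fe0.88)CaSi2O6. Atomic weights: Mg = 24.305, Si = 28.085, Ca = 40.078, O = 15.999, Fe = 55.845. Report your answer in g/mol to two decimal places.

Mg: 0.12 × 24.305 = 2.9166
Fe: 0.88 × 55.845 = 49.1436
Ca: 1 × 40.078 = 40.0780
Si: 2 × 28.085 = 56.1700
O: 6 × 15.999 = 95.9940
Summing the contributions gives the formula mass.

244.30 g/mol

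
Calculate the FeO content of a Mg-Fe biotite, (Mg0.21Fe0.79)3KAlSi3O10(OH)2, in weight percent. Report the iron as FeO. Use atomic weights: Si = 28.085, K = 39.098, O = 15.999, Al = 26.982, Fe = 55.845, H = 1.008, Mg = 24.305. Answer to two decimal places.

34.61 wt%

Molar mass of (Mg0.21Fe0.79)3KAlSi3O10(OH)2 = 0.63*24.305 + 2.37*55.845 + 1*39.098 + 1*26.982 + 3*28.085 + 12*15.999 + 2*1.008 = 492.004 g/mol.
Each formula unit contains 2.37 Fe, equivalent to 2.37/1 = 2.3700 mol FeO.
M(FeO) = 1×55.845 + 1×15.999 = 71.844 g/mol.
Mass of FeO per formula unit = 2.3700 × 71.844 = 170.270 g.
FeO wt% = 170.270 / 492.004 × 100 = 34.61%.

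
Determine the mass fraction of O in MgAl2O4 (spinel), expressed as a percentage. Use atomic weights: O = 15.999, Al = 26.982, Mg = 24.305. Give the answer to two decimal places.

44.98 mass %

M(MgAl2O4) = 142.265 g/mol.
O contributes 4 × 15.999 = 63.996 g per mole.
63.996/142.265 = 0.4498 → 44.98%.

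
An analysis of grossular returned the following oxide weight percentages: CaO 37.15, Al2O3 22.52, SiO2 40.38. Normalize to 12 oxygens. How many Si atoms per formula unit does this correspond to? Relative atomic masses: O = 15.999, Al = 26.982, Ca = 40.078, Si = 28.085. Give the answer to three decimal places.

CaO (M=56.077): mol = 0.66248; Ca = 0.66248, O = 0.66248.
Al2O3 (M=101.961): mol = 0.22087; Al = 0.44174, O = 0.66261.
SiO2 (M=60.083): mol = 0.67207; Si = 0.67207, O = 1.34414.
ΣO = 2.66923; factor = 12/ΣO = 4.49568.
Si apfu = 0.67207 × 4.49568 = 3.021.

3.021 Si apfu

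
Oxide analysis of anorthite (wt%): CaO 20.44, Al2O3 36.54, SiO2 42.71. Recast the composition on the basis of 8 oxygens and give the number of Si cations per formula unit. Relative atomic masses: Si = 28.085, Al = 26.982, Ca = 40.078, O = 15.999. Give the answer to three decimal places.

20.44 wt% CaO ÷ 56.077 g/mol = 0.36450 mol, giving 0.36450 Ca and 0.36450 O.
36.54 wt% Al2O3 ÷ 101.961 g/mol = 0.35837 mol, giving 0.71674 Al and 1.07511 O.
42.71 wt% SiO2 ÷ 60.083 g/mol = 0.71085 mol, giving 0.71085 Si and 1.42170 O.
Oxygen sums to 2.86131; scaling by 8/2.86131 = 2.79592 puts the formula on 8 O.
Si: 0.71085 × 2.79592 = 1.987 atoms per formula unit.

1.987 Si apfu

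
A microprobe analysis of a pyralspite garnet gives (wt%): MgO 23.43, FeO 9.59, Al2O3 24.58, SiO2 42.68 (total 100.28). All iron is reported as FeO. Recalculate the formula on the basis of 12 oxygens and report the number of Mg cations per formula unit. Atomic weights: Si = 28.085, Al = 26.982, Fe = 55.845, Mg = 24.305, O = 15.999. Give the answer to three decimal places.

MgO (M=40.304): mol = 0.58133; Mg = 0.58133, O = 0.58133.
FeO (M=71.844): mol = 0.13348; Fe = 0.13348, O = 0.13348.
Al2O3 (M=101.961): mol = 0.24107; Al = 0.48214, O = 0.72321.
SiO2 (M=60.083): mol = 0.71035; Si = 0.71035, O = 1.42070.
ΣO = 2.85872; factor = 12/ΣO = 4.19768.
Mg apfu = 0.58133 × 4.19768 = 2.440.

2.440 Mg apfu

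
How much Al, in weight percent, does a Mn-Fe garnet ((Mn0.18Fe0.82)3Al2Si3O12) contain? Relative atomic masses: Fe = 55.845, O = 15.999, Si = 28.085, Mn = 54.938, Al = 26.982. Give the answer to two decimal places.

Molar mass of (Mn0.18Fe0.82)3Al2Si3O12: 0.54·54.938 + 2.46·55.845 + 2·26.982 + 3·28.085 + 12·15.999 = 497.252 g/mol.
Mass of Al per formula unit: 2 × 26.982 = 53.964 g.
Weight fraction Al = 53.964 / 497.252 = 0.1085.

10.85 weight percent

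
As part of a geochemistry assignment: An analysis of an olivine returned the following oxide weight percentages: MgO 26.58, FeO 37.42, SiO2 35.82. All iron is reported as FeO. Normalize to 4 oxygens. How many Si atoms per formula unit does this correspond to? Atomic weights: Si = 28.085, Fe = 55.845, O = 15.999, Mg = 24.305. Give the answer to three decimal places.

1.005 Si apfu

MgO (M=40.304): mol = 0.65949; Mg = 0.65949, O = 0.65949.
FeO (M=71.844): mol = 0.52085; Fe = 0.52085, O = 0.52085.
SiO2 (M=60.083): mol = 0.59618; Si = 0.59618, O = 1.19236.
ΣO = 2.37270; factor = 4/ΣO = 1.68584.
Si apfu = 0.59618 × 1.68584 = 1.005.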